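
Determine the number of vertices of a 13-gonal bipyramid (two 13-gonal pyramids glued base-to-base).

A bipyramid over an n-gon has 2n triangular faces and n + 2 vertices: V = 13 + 2 = 15, E = 3·13 = 39, F = 2·13 = 26.

15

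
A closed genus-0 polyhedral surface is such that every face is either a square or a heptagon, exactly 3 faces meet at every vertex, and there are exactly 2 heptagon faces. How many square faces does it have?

7

Let x be the number of squares; then F = 2 + x.
Edge–face incidences: 2E = 7·2 + 4·x = 14 + 4x.
Every vertex has degree 3, so 3V = 2E.
Euler: V − E + F = 2 ⇒ (2E)/3 − E + (2 + x) = 2.
Multiply by 6: 2·(2E) − 3·(2E) + 6·(2 + x) = 12, i.e. 12 + 6x − (14 + 4x) = 12.
Collecting terms: 2x − 2 = 12, so 2x = 14, so x = 7.
Then 2E = 14 + 4·7 = 42, so E = 21, V = 2E/3 = 14, F = 2 + 7 = 9.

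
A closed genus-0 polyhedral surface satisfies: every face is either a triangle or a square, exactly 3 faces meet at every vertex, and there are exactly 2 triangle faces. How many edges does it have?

9

Let x be the number of squares; then F = 2 + x.
Edge–face incidences: 2E = 3·2 + 4·x = 6 + 4x.
Every vertex has degree 3, so 3V = 2E.
Euler: V − E + F = 2 ⇒ (2E)/3 − E + (2 + x) = 2.
Multiply by 6: 2·(2E) − 3·(2E) + 6·(2 + x) = 12, i.e. 12 + 6x − (6 + 4x) = 12.
Collecting terms: 2x + 6 = 12, so 2x = 6, so x = 3.
Then 2E = 6 + 4·3 = 18, so E = 9, V = 2E/3 = 6, F = 2 + 3 = 5.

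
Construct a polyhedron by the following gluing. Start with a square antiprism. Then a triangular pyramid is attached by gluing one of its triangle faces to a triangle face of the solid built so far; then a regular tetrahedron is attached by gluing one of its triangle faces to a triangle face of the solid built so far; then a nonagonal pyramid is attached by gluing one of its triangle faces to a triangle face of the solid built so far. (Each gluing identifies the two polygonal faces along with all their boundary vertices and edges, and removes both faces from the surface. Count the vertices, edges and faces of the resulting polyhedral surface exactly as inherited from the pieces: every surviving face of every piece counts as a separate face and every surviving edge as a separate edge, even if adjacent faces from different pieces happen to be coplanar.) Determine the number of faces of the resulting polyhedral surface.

22

A square antiprism: V=8, E=16, F=10.
Attach a triangular pyramid (V=4, E=6, F=4) along a 3-gon: merge 3 vertices and 3 edges, delete both glued faces → V=9, E=19, F=12.
Attach a regular tetrahedron (V=4, E=6, F=4) along a 3-gon: merge 3 vertices and 3 edges, delete both glued faces → V=10, E=22, F=14.
Attach a nonagonal pyramid (V=10, E=18, F=10) along a 3-gon: merge 3 vertices and 3 edges, delete both glued faces → V=17, E=37, F=22.
Check: V − E + F = 17 − 37 + 22 = 2.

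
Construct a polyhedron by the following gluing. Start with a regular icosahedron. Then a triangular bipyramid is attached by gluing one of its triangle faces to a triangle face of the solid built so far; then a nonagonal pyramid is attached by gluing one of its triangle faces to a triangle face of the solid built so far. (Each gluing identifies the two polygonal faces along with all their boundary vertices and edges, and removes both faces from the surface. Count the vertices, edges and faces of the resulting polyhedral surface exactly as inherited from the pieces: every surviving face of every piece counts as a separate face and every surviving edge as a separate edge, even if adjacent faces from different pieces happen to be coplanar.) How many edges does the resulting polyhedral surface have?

51

A regular icosahedron: V=12, E=30, F=20.
Attach a triangular bipyramid (V=5, E=9, F=6) along a 3-gon: merge 3 vertices and 3 edges, delete both glued faces → V=14, E=36, F=24.
Attach a nonagonal pyramid (V=10, E=18, F=10) along a 3-gon: merge 3 vertices and 3 edges, delete both glued faces → V=21, E=51, F=32.
Check: V − E + F = 21 − 51 + 32 = 2.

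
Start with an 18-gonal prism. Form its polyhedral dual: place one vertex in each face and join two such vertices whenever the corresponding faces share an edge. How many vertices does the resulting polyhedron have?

20

The base solid has V = 36, E = 54, F = 20.
The dual swaps V and F and preserves E: V′ = F = 20, E′ = E = 54, F′ = V = 36.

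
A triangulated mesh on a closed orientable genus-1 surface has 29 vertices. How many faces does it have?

χ = 2 − 2·1 = 0, and every face is a triangle so 3F = 2E.
V − E + F = 0 with E = 3F/2 gives 29 − (3/2 − 1)·F = 0, so F = 58 and E = 87.

58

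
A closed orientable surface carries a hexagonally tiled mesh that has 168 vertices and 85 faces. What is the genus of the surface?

2

Every face is a hexagon, so 2E = 6·85 = 510, giving E = 255.
χ = V − E + F = 168 − 255 + 85 = -2.
For a closed orientable surface χ = 2 − 2g, so g = (2 − (-2))/2 = 2.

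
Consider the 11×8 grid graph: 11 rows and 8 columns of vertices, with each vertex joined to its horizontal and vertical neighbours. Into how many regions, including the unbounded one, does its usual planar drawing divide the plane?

The grid has V = 11·8 = 88 vertices and E = 11·7 + 8·10 = 157 edges.
F = 2 − V + E = 2 − 88 + 157 = 71.

71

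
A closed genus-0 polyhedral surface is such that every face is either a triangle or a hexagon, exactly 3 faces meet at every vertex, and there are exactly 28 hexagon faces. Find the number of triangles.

4

Let x be the number of triangles; then F = 28 + x.
Edge–face incidences: 2E = 6·28 + 3·x = 168 + 3x.
Every vertex has degree 3, so 3V = 2E.
Euler: V − E + F = 2 ⇒ (2E)/3 − E + (28 + x) = 2.
Multiply by 6: 2·(2E) − 3·(2E) + 6·(28 + x) = 12, i.e. 168 + 6x − (168 + 3x) = 12.
Collecting terms: 3x = 12, so x = 4.
Then 2E = 168 + 3·4 = 180, so E = 90, V = 2E/3 = 60, F = 28 + 4 = 32.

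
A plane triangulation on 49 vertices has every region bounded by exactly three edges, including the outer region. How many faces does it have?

In a plane triangulation 3F = 2E and V − E + F = 2, so F = 2V − 4 = 2·49 − 4 = 94.

94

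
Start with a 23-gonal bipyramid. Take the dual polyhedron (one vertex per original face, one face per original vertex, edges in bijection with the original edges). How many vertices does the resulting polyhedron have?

The base solid has V = 25, E = 69, F = 46.
The dual swaps V and F and preserves E: V′ = F = 46, E′ = E = 69, F′ = V = 25.

46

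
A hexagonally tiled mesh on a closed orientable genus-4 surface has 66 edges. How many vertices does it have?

38

χ = 2 − 2·4 = -6, and every face is a hexagon so 6F = 2E.
F = 2E/6 = 22. Then V = -6 + E − F = -6 + 66 − 22 = 38.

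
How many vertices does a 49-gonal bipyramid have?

51

A bipyramid over an n-gon has 2n triangular faces and n + 2 vertices: V = 49 + 2 = 51, E = 3·49 = 147, F = 2·49 = 98.
Check: V − E + F = 51 − 147 + 98 = 2.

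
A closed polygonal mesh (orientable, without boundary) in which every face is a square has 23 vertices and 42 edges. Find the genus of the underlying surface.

Every face is a square and each edge borders two faces, so 4F = 2·42, giving F = 21.
χ = V − E + F = 23 − 42 + 21 = 2.
For a closed orientable surface χ = 2 − 2g, so g = (2 − (2))/2 = 0.

0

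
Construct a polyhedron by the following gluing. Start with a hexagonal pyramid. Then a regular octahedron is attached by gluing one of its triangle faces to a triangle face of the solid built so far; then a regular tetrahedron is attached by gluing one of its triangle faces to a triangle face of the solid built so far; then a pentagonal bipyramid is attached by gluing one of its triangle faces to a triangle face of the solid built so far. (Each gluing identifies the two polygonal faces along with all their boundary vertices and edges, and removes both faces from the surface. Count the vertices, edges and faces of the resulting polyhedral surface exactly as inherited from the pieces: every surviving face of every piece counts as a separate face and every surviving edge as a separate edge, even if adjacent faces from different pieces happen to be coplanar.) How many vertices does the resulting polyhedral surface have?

A hexagonal pyramid: V=7, E=12, F=7.
Attach a regular octahedron (V=6, E=12, F=8) along a 3-gon: merge 3 vertices and 3 edges, delete both glued faces → V=10, E=21, F=13.
Attach a regular tetrahedron (V=4, E=6, F=4) along a 3-gon: merge 3 vertices and 3 edges, delete both glued faces → V=11, E=24, F=15.
Attach a pentagonal bipyramid (V=7, E=15, F=10) along a 3-gon: merge 3 vertices and 3 edges, delete both glued faces → V=15, E=36, F=23.
Check: V − E + F = 15 − 36 + 23 = 2.

15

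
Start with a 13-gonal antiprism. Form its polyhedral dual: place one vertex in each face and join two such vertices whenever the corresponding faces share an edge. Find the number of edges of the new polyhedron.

52

The base solid has V = 26, E = 52, F = 28.
The dual swaps V and F and preserves E: V′ = F = 28, E′ = E = 52, F′ = V = 26.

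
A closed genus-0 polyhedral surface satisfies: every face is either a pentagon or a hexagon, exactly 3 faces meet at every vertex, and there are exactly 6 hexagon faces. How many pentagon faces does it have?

Let x be the number of pentagons; then F = 6 + x.
Edge–face incidences: 2E = 6·6 + 5·x = 36 + 5x.
Every vertex has degree 3, so 3V = 2E.
Euler: V − E + F = 2 ⇒ (2E)/3 − E + (6 + x) = 2.
Multiply by 6: 2·(2E) − 3·(2E) + 6·(6 + x) = 12, i.e. 36 + 6x − (36 + 5x) = 12.
Collecting terms: x = 12.
Then 2E = 36 + 5·12 = 96, so E = 48, V = 2E/3 = 32, F = 6 + 12 = 18.

12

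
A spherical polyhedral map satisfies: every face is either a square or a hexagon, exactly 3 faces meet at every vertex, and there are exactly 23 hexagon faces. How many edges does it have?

81

Let x be the number of squares; then F = 23 + x.
Edge–face incidences: 2E = 6·23 + 4·x = 138 + 4x.
Every vertex has degree 3, so 3V = 2E.
Euler: V − E + F = 2 ⇒ (2E)/3 − E + (23 + x) = 2.
Multiply by 6: 2·(2E) − 3·(2E) + 6·(23 + x) = 12, i.e. 138 + 6x − (138 + 4x) = 12.
Collecting terms: 2x = 12, so x = 6.
Then 2E = 138 + 4·6 = 162, so E = 81, V = 2E/3 = 54, F = 23 + 6 = 29.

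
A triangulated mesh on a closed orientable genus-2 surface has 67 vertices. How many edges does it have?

χ = 2 − 2·2 = -2, and every face is a triangle so 3F = 2E.
V − E + F = -2 with E = 3F/2 gives 67 − (3/2 − 1)·F = -2, so F = 138 and E = 207.

207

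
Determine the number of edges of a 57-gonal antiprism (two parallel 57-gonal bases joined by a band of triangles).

An antiprism on an n-gon has two n-gon caps and 2n triangles: V = 2·57 = 114, E = 4·57 = 228, F = 2·57 + 2 = 116.

228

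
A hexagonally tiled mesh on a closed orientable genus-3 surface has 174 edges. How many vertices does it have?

χ = 2 − 2·3 = -4, and every face is a hexagon so 6F = 2E.
F = 2E/6 = 58. Then V = -4 + E − F = -4 + 174 − 58 = 112.

112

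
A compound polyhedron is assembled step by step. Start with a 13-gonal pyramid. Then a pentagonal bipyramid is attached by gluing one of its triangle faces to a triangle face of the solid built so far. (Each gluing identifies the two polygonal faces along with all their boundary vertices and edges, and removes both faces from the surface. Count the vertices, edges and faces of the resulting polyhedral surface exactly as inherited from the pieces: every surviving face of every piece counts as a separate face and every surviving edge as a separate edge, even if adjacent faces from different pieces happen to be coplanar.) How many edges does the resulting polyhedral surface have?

38

A 13-gonal pyramid: V=14, E=26, F=14.
Attach a pentagonal bipyramid (V=7, E=15, F=10) along a 3-gon: merge 3 vertices and 3 edges, delete both glued faces → V=18, E=38, F=22.
Check: V − E + F = 18 − 38 + 22 = 2.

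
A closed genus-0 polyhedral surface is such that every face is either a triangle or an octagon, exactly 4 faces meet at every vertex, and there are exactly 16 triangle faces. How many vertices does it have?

Let x be the number of octagons; then F = 16 + x.
Edge–face incidences: 2E = 3·16 + 8·x = 48 + 8x.
Every vertex has degree 4, so 4V = 2E.
Euler: V − E + F = 2 ⇒ (2E)/4 − E + (16 + x) = 2.
Multiply by 8: 2·(2E) − 4·(2E) + 8·(16 + x) = 16, i.e. 128 + 8x − 2·(48 + 8x) = 16.
Collecting terms: −8x + 32 = 16, so −8x = −16, so x = 2.
Then 2E = 48 + 8·2 = 64, so E = 32, V = 2E/4 = 16, F = 16 + 2 = 18.

16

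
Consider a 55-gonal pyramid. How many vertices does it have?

56

A pyramid on an n-gon base has one n-gon and n triangles: V = 55 + 1 = 56, E = 2·55 = 110, F = 55 + 1 = 56.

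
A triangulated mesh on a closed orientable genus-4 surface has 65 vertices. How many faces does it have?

χ = 2 − 2·4 = -6, and every face is a triangle so 3F = 2E.
V − E + F = -6 with E = 3F/2 gives 65 − (3/2 − 1)·F = -6, so F = 142 and E = 213.

142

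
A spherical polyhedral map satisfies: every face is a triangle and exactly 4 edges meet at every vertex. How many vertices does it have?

Each face has 3 edges and each edge borders two faces, so 2E = 3F.
Each vertex has degree 4, so 4V = 2E and hence V = 3F/4.
Euler: V − E + F = 2 ⇒ (3F/4) − (3F/2) + F = 2.
Multiply by 8: (6 − 12 + 8)F = 16, i.e. 2F = 16.
So F = 8, E = 3·8/2 = 12, V = 3·8/4 = 6.

6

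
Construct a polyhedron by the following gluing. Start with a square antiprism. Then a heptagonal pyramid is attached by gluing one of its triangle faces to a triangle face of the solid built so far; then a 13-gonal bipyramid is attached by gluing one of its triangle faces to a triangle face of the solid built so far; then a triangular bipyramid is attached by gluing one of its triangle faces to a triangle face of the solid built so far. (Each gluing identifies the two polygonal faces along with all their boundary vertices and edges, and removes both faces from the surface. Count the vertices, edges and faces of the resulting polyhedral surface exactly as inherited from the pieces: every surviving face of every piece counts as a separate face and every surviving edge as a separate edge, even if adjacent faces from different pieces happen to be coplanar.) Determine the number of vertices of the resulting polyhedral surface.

27

A square antiprism: V=8, E=16, F=10.
Attach a heptagonal pyramid (V=8, E=14, F=8) along a 3-gon: merge 3 vertices and 3 edges, delete both glued faces → V=13, E=27, F=16.
Attach a 13-gonal bipyramid (V=15, E=39, F=26) along a 3-gon: merge 3 vertices and 3 edges, delete both glued faces → V=25, E=63, F=40.
Attach a triangular bipyramid (V=5, E=9, F=6) along a 3-gon: merge 3 vertices and 3 edges, delete both glued faces → V=27, E=69, F=44.
Check: V − E + F = 27 − 69 + 44 = 2.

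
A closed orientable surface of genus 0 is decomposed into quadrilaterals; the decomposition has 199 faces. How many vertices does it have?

χ = 2 − 2·0 = 2, and every face is a square so 4F = 2E.
E = 4·199/2 = 398. Then V = 2 + E − F = 2 + 398 − 199 = 201.

201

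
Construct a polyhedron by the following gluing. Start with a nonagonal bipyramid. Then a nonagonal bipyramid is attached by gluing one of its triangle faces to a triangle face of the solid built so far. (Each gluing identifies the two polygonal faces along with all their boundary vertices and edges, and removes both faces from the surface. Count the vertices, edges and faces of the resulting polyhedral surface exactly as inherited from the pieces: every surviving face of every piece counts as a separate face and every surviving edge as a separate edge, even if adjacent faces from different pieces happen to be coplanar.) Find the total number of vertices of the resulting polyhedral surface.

19

A nonagonal bipyramid: V=11, E=27, F=18.
Attach a nonagonal bipyramid (V=11, E=27, F=18) along a 3-gon: merge 3 vertices and 3 edges, delete both glued faces → V=19, E=51, F=34.
Check: V − E + F = 19 − 51 + 34 = 2.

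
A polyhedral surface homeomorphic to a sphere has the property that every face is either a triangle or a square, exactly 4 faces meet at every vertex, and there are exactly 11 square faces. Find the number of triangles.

Let x be the number of triangles; then F = 11 + x.
Edge–face incidences: 2E = 4·11 + 3·x = 44 + 3x.
Every vertex has degree 4, so 4V = 2E.
Euler: V − E + F = 2 ⇒ (2E)/4 − E + (11 + x) = 2.
Multiply by 8: 2·(2E) − 4·(2E) + 8·(11 + x) = 16, i.e. 88 + 8x − 2·(44 + 3x) = 16.
Collecting terms: 2x = 16, so x = 8.
Then 2E = 44 + 3·8 = 68, so E = 34, V = 2E/4 = 17, F = 11 + 8 = 19.

8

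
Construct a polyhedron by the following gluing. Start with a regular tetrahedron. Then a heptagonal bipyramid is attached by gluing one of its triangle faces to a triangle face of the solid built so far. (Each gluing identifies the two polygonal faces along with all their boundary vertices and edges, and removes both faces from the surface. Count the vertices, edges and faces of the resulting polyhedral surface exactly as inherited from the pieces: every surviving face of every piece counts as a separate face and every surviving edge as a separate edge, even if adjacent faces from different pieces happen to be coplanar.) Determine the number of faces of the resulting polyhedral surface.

A regular tetrahedron: V=4, E=6, F=4.
Attach a heptagonal bipyramid (V=9, E=21, F=14) along a 3-gon: merge 3 vertices and 3 edges, delete both glued faces → V=10, E=24, F=16.
Check: V − E + F = 10 − 24 + 16 = 2.

16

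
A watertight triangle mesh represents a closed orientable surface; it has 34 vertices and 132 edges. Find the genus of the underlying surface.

6

Every face is a triangle and each edge borders two faces, so 3F = 2·132, giving F = 88.
χ = V − E + F = 34 − 132 + 88 = -10.
For a closed orientable surface χ = 2 − 2g, so g = (2 − (-10))/2 = 6.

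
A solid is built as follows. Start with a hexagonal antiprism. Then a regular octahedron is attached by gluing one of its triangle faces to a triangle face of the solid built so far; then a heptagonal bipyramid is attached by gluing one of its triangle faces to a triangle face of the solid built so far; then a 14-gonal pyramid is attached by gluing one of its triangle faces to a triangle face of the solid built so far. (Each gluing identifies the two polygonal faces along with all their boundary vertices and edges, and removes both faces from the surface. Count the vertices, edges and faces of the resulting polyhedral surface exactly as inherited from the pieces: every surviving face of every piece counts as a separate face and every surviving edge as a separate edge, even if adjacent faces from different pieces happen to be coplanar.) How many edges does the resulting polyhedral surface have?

A hexagonal antiprism: V=12, E=24, F=14.
Attach a regular octahedron (V=6, E=12, F=8) along a 3-gon: merge 3 vertices and 3 edges, delete both glued faces → V=15, E=33, F=20.
Attach a heptagonal bipyramid (V=9, E=21, F=14) along a 3-gon: merge 3 vertices and 3 edges, delete both glued faces → V=21, E=51, F=32.
Attach a 14-gonal pyramid (V=15, E=28, F=15) along a 3-gon: merge 3 vertices and 3 edges, delete both glued faces → V=33, E=76, F=45.
Check: V − E + F = 33 − 76 + 45 = 2.

76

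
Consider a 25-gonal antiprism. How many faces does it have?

52

An antiprism on an n-gon has two n-gon caps and 2n triangles: V = 2·25 = 50, E = 4·25 = 100, F = 2·25 + 2 = 52.
Check: V − E + F = 50 − 100 + 52 = 2.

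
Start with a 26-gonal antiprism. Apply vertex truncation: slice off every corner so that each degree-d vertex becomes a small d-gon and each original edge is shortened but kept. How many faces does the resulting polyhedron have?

The base solid has V = 52, E = 104, F = 54.
Truncation replaces each original edge-end by a new vertex, so V′ = 2E = 208.
Each original edge survives, and each old vertex of degree d contributes d new edges; summing degrees gives Σd = 2E, so E′ = E + 2E = 3E = 312.
Each original face survives and each original vertex becomes one new face: F′ = F + V = 106.

106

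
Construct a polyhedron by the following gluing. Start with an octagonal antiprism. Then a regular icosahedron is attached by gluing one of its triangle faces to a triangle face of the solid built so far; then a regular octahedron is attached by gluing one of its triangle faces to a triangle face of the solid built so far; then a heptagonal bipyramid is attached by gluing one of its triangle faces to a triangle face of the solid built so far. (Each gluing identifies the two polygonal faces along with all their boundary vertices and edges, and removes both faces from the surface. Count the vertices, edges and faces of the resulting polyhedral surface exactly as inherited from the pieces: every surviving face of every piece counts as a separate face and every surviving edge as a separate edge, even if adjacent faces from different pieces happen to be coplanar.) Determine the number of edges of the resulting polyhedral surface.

86

An octagonal antiprism: V=16, E=32, F=18.
Attach a regular icosahedron (V=12, E=30, F=20) along a 3-gon: merge 3 vertices and 3 edges, delete both glued faces → V=25, E=59, F=36.
Attach a regular octahedron (V=6, E=12, F=8) along a 3-gon: merge 3 vertices and 3 edges, delete both glued faces → V=28, E=68, F=42.
Attach a heptagonal bipyramid (V=9, E=21, F=14) along a 3-gon: merge 3 vertices and 3 edges, delete both glued faces → V=34, E=86, F=54.
Check: V − E + F = 34 − 86 + 54 = 2.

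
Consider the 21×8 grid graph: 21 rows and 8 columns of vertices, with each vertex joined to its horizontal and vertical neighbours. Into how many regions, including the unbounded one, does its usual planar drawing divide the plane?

The grid has V = 21·8 = 168 vertices and E = 21·7 + 8·20 = 307 edges.
F = 2 − V + E = 2 − 168 + 307 = 141.

141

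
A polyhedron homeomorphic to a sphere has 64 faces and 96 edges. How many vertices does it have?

Here V − E + F = 2.
V = 2 + E − F = 2 + 96 − 64 = 34.

34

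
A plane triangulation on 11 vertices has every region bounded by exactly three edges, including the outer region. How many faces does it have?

In a plane triangulation 3F = 2E and V − E + F = 2, so F = 2V − 4 = 2·11 − 4 = 18.

18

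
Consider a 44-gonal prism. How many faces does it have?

A prism on an n-gon has two n-gon bases and n rectangular sides: V = 2·44 = 88, E = 3·44 = 132, F = 44 + 2 = 46.
Check: V − E + F = 88 − 132 + 46 = 2.

46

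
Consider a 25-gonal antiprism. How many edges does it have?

100

An antiprism on an n-gon has two n-gon caps and 2n triangles: V = 2·25 = 50, E = 4·25 = 100, F = 2·25 + 2 = 52.
Check: V − E + F = 50 − 100 + 52 = 2.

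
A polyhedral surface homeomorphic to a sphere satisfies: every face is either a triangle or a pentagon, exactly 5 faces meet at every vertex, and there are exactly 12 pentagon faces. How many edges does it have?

Let x be the number of triangles; then F = 12 + x.
Edge–face incidences: 2E = 5·12 + 3·x = 60 + 3x.
Every vertex has degree 5, so 5V = 2E.
Euler: V − E + F = 2 ⇒ (2E)/5 − E + (12 + x) = 2.
Multiply by 10: 2·(2E) − 5·(2E) + 10·(12 + x) = 20, i.e. 120 + 10x − 3·(60 + 3x) = 20.
Collecting terms: x − 60 = 20, so x = 80.
Then 2E = 60 + 3·80 = 300, so E = 150, V = 2E/5 = 60, F = 12 + 80 = 92.

150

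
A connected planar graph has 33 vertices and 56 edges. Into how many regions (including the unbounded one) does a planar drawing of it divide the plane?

Euler's formula for a connected plane graph: V − E + F = 2, so F = 2 − 33 + 56 = 25.

25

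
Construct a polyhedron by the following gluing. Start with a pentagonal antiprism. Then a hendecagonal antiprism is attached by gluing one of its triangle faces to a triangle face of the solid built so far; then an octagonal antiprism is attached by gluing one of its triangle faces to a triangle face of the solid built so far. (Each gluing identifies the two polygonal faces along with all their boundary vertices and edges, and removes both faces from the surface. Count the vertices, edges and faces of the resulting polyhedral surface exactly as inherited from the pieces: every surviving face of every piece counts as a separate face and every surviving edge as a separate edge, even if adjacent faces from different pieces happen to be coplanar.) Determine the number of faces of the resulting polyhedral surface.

50

A pentagonal antiprism: V=10, E=20, F=12.
Attach a hendecagonal antiprism (V=22, E=44, F=24) along a 3-gon: merge 3 vertices and 3 edges, delete both glued faces → V=29, E=61, F=34.
Attach an octagonal antiprism (V=16, E=32, F=18) along a 3-gon: merge 3 vertices and 3 edges, delete both glued faces → V=42, E=90, F=50.
Check: V − E + F = 42 − 90 + 50 = 2.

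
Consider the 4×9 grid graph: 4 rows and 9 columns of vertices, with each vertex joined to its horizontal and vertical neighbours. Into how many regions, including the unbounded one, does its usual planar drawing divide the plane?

The grid has V = 4·9 = 36 vertices and E = 4·8 + 9·3 = 59 edges.
F = 2 − V + E = 2 − 36 + 59 = 25.

25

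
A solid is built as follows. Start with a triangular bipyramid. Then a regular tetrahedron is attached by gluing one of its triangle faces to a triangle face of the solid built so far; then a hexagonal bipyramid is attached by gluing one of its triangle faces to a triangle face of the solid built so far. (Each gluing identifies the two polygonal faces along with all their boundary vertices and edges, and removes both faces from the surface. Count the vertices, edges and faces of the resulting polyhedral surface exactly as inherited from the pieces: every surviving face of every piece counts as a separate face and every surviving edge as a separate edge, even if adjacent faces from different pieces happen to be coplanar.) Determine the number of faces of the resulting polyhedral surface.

A triangular bipyramid: V=5, E=9, F=6.
Attach a regular tetrahedron (V=4, E=6, F=4) along a 3-gon: merge 3 vertices and 3 edges, delete both glued faces → V=6, E=12, F=8.
Attach a hexagonal bipyramid (V=8, E=18, F=12) along a 3-gon: merge 3 vertices and 3 edges, delete both glued faces → V=11, E=27, F=18.
Check: V − E + F = 11 − 27 + 18 = 2.

18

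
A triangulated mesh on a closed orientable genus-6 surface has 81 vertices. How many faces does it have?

χ = 2 − 2·6 = -10, and every face is a triangle so 3F = 2E.
V − E + F = -10 with E = 3F/2 gives 81 − (3/2 − 1)·F = -10, so F = 182 and E = 273.

182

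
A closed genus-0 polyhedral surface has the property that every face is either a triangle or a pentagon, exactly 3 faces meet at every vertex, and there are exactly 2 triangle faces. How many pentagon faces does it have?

6

Let x be the number of pentagons; then F = 2 + x.
Edge–face incidences: 2E = 3·2 + 5·x = 6 + 5x.
Every vertex has degree 3, so 3V = 2E.
Euler: V − E + F = 2 ⇒ (2E)/3 − E + (2 + x) = 2.
Multiply by 6: 2·(2E) − 3·(2E) + 6·(2 + x) = 12, i.e. 12 + 6x − (6 + 5x) = 12.
Collecting terms: x + 6 = 12, so x = 6.
Then 2E = 6 + 5·6 = 36, so E = 18, V = 2E/3 = 12, F = 2 + 6 = 8.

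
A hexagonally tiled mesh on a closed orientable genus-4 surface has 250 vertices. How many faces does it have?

χ = 2 − 2·4 = -6, and every face is a hexagon so 6F = 2E.
V − E + F = -6 with E = 6F/2 gives 250 − (6/2 − 1)·F = -6, so F = 128 and E = 384.

128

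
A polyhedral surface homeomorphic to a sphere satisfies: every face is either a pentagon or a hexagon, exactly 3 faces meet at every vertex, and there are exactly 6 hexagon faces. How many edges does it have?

48

Let x be the number of pentagons; then F = 6 + x.
Edge–face incidences: 2E = 6·6 + 5·x = 36 + 5x.
Every vertex has degree 3, so 3V = 2E.
Euler: V − E + F = 2 ⇒ (2E)/3 − E + (6 + x) = 2.
Multiply by 6: 2·(2E) − 3·(2E) + 6·(6 + x) = 12, i.e. 36 + 6x − (36 + 5x) = 12.
Collecting terms: x = 12.
Then 2E = 36 + 5·12 = 96, so E = 48, V = 2E/3 = 32, F = 6 + 12 = 18.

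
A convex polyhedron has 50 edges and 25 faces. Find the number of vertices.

27

Here V − E + F = 2.
V = 2 + E − F = 2 + 50 − 25 = 27.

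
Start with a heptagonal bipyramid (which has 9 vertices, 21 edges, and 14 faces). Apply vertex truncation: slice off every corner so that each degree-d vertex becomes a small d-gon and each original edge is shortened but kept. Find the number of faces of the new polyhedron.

23

Truncation replaces each original edge-end by a new vertex, so V′ = 2E = 42.
Each original edge survives, and each old vertex of degree d contributes d new edges; summing degrees gives Σd = 2E, so E′ = E + 2E = 3E = 63.
Each original face survives and each original vertex becomes one new face: F′ = F + V = 23.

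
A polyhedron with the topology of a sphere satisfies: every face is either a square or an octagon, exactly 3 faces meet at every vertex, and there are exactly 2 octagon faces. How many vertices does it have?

16

Let x be the number of squares; then F = 2 + x.
Edge–face incidences: 2E = 8·2 + 4·x = 16 + 4x.
Every vertex has degree 3, so 3V = 2E.
Euler: V − E + F = 2 ⇒ (2E)/3 − E + (2 + x) = 2.
Multiply by 6: 2·(2E) − 3·(2E) + 6·(2 + x) = 12, i.e. 12 + 6x − (16 + 4x) = 12.
Collecting terms: 2x − 4 = 12, so 2x = 16, so x = 8.
Then 2E = 16 + 4·8 = 48, so E = 24, V = 2E/3 = 16, F = 2 + 8 = 10.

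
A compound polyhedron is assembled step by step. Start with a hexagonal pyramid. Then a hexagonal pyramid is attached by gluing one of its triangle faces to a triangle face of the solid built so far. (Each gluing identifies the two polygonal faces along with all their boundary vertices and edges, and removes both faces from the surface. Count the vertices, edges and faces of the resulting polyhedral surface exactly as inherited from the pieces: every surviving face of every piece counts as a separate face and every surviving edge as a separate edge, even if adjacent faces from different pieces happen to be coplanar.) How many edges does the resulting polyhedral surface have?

A hexagonal pyramid: V=7, E=12, F=7.
Attach a hexagonal pyramid (V=7, E=12, F=7) along a 3-gon: merge 3 vertices and 3 edges, delete both glued faces → V=11, E=21, F=12.
Check: V − E + F = 11 − 21 + 12 = 2.

21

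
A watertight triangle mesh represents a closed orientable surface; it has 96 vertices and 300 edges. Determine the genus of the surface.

3

Every face is a triangle and each edge borders two faces, so 3F = 2·300, giving F = 200.
χ = V − E + F = 96 − 300 + 200 = -4.
For a closed orientable surface χ = 2 − 2g, so g = (2 − (-4))/2 = 3.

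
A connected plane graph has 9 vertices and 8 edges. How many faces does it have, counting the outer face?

1

Euler's formula for a connected plane graph: V − E + F = 2, so F = 2 − 9 + 8 = 1.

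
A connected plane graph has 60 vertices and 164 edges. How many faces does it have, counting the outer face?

Euler's formula for a connected plane graph: V − E + F = 2, so F = 2 − 60 + 164 = 106.

106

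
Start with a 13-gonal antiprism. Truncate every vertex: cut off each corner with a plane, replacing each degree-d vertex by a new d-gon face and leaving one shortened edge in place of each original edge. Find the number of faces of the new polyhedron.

54

The base solid has V = 26, E = 52, F = 28.
Truncation replaces each original edge-end by a new vertex, so V′ = 2E = 104.
Each original edge survives, and each old vertex of degree d contributes d new edges; summing degrees gives Σd = 2E, so E′ = E + 2E = 3E = 156.
Each original face survives and each original vertex becomes one new face: F′ = F + V = 54.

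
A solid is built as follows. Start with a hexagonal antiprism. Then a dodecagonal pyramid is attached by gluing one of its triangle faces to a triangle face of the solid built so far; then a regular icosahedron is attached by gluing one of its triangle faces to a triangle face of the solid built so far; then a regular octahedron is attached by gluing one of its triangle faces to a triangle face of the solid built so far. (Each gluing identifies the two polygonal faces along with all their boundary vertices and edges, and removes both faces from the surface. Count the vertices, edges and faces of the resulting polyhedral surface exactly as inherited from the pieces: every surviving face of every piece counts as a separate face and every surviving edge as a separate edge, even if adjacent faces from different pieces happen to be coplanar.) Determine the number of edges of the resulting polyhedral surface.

81

A hexagonal antiprism: V=12, E=24, F=14.
Attach a dodecagonal pyramid (V=13, E=24, F=13) along a 3-gon: merge 3 vertices and 3 edges, delete both glued faces → V=22, E=45, F=25.
Attach a regular icosahedron (V=12, E=30, F=20) along a 3-gon: merge 3 vertices and 3 edges, delete both glued faces → V=31, E=72, F=43.
Attach a regular octahedron (V=6, E=12, F=8) along a 3-gon: merge 3 vertices and 3 edges, delete both glued faces → V=34, E=81, F=49.
Check: V − E + F = 34 − 81 + 49 = 2.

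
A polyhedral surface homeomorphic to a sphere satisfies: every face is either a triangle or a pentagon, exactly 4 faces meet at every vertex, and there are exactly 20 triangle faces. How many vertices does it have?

30

Let x be the number of pentagons; then F = 20 + x.
Edge–face incidences: 2E = 3·20 + 5·x = 60 + 5x.
Every vertex has degree 4, so 4V = 2E.
Euler: V − E + F = 2 ⇒ (2E)/4 − E + (20 + x) = 2.
Multiply by 8: 2·(2E) − 4·(2E) + 8·(20 + x) = 16, i.e. 160 + 8x − 2·(60 + 5x) = 16.
Collecting terms: −2x + 40 = 16, so −2x = −24, so x = 12.
Then 2E = 60 + 5·12 = 120, so E = 60, V = 2E/4 = 30, F = 20 + 12 = 32.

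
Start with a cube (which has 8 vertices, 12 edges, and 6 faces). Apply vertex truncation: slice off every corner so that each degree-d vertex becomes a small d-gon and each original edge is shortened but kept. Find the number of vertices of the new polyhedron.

Truncation replaces each original edge-end by a new vertex, so V′ = 2E = 24.
Each original edge survives, and each old vertex of degree d contributes d new edges; summing degrees gives Σd = 2E, so E′ = E + 2E = 3E = 36.
Each original face survives and each original vertex becomes one new face: F′ = F + V = 14.

24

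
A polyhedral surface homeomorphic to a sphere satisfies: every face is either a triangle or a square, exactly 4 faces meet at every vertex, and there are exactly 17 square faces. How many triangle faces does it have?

Let x be the number of triangles; then F = 17 + x.
Edge–face incidences: 2E = 4·17 + 3·x = 68 + 3x.
Every vertex has degree 4, so 4V = 2E.
Euler: V − E + F = 2 ⇒ (2E)/4 − E + (17 + x) = 2.
Multiply by 8: 2·(2E) − 4·(2E) + 8·(17 + x) = 16, i.e. 136 + 8x − 2·(68 + 3x) = 16.
Collecting terms: 2x = 16, so x = 8.
Then 2E = 68 + 3·8 = 92, so E = 46, V = 2E/4 = 23, F = 17 + 8 = 25.

8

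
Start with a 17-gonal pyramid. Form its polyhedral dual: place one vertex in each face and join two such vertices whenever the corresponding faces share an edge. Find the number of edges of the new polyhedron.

The base solid has V = 18, E = 34, F = 18.
The dual swaps V and F and preserves E: V′ = F = 18, E′ = E = 34, F′ = V = 18.

34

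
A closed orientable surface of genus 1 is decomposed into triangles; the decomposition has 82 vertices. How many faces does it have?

χ = 2 − 2·1 = 0, and every face is a triangle so 3F = 2E.
V − E + F = 0 with E = 3F/2 gives 82 − (3/2 − 1)·F = 0, so F = 164 and E = 246.

164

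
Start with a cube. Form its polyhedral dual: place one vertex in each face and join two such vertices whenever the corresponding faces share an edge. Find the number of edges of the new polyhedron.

12

The base solid has V = 8, E = 12, F = 6.
The dual swaps V and F and preserves E: V′ = F = 6, E′ = E = 12, F′ = V = 8.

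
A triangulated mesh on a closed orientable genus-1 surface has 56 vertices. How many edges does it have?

χ = 2 − 2·1 = 0, and every face is a triangle so 3F = 2E.
V − E + F = 0 with E = 3F/2 gives 56 − (3/2 − 1)·F = 0, so F = 112 and E = 168.

168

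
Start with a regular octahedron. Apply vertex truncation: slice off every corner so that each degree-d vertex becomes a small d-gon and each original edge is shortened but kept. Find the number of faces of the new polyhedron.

14

The base solid has V = 6, E = 12, F = 8.
Truncation replaces each original edge-end by a new vertex, so V′ = 2E = 24.
Each original edge survives, and each old vertex of degree d contributes d new edges; summing degrees gives Σd = 2E, so E′ = E + 2E = 3E = 36.
Each original face survives and each original vertex becomes one new face: F′ = F + V = 14.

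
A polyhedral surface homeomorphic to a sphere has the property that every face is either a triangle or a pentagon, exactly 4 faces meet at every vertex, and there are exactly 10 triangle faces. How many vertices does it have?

10

Let x be the number of pentagons; then F = 10 + x.
Edge–face incidences: 2E = 3·10 + 5·x = 30 + 5x.
Every vertex has degree 4, so 4V = 2E.
Euler: V − E + F = 2 ⇒ (2E)/4 − E + (10 + x) = 2.
Multiply by 8: 2·(2E) − 4·(2E) + 8·(10 + x) = 16, i.e. 80 + 8x − 2·(30 + 5x) = 16.
Collecting terms: −2x + 20 = 16, so −2x = −4, so x = 2.
Then 2E = 30 + 5·2 = 40, so E = 20, V = 2E/4 = 10, F = 10 + 2 = 12.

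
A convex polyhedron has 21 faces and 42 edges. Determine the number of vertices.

Here V − E + F = 2.
V = 2 + E − F = 2 + 42 − 21 = 23.

23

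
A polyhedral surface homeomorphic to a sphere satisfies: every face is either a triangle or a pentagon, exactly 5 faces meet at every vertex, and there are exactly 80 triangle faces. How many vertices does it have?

60

Let x be the number of pentagons; then F = 80 + x.
Edge–face incidences: 2E = 3·80 + 5·x = 240 + 5x.
Every vertex has degree 5, so 5V = 2E.
Euler: V − E + F = 2 ⇒ (2E)/5 − E + (80 + x) = 2.
Multiply by 10: 2·(2E) − 5·(2E) + 10·(80 + x) = 20, i.e. 800 + 10x − 3·(240 + 5x) = 20.
Collecting terms: −5x + 80 = 20, so −5x = −60, so x = 12.
Then 2E = 240 + 5·12 = 300, so E = 150, V = 2E/5 = 60, F = 80 + 12 = 92.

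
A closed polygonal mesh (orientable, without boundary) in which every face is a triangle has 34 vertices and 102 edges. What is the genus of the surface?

Every face is a triangle and each edge borders two faces, so 3F = 2·102, giving F = 68.
χ = V − E + F = 34 − 102 + 68 = 0.
For a closed orientable surface χ = 2 − 2g, so g = (2 − (0))/2 = 1.

1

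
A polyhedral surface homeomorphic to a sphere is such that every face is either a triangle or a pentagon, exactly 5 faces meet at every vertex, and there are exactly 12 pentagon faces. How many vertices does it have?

60

Let x be the number of triangles; then F = 12 + x.
Edge–face incidences: 2E = 5·12 + 3·x = 60 + 3x.
Every vertex has degree 5, so 5V = 2E.
Euler: V − E + F = 2 ⇒ (2E)/5 − E + (12 + x) = 2.
Multiply by 10: 2·(2E) − 5·(2E) + 10·(12 + x) = 20, i.e. 120 + 10x − 3·(60 + 3x) = 20.
Collecting terms: x − 60 = 20, so x = 80.
Then 2E = 60 + 3·80 = 300, so E = 150, V = 2E/5 = 60, F = 12 + 80 = 92.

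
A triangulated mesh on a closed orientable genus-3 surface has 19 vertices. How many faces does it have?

46

χ = 2 − 2·3 = -4, and every face is a triangle so 3F = 2E.
V − E + F = -4 with E = 3F/2 gives 19 − (3/2 − 1)·F = -4, so F = 46 and E = 69.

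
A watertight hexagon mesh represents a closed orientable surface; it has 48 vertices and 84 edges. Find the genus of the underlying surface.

Every face is a hexagon and each edge borders two faces, so 6F = 2·84, giving F = 28.
χ = V − E + F = 48 − 84 + 28 = -8.
For a closed orientable surface χ = 2 − 2g, so g = (2 − (-8))/2 = 5.

5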